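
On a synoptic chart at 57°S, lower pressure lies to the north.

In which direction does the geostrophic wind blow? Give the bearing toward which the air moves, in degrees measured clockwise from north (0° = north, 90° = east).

The pressure-gradient force points toward the north (bearing 000°).
Geostrophic balance: in the Southern Hemisphere the Coriolis force deflects motion to the left, so the geostrophic wind blows 90° to the left of the pressure-gradient force (low pressure on the right).
Rotating 000° by 90° counterclockwise gives 270° — the wind blows toward the west.

270°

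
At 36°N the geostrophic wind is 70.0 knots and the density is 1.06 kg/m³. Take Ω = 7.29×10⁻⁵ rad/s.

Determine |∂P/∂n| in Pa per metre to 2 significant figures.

Coriolis parameter at 36°N:
f = 2Ω sin φ = 2 × 7.29×10⁻⁵ × sin 36° = 8.57×10⁻⁵ s⁻¹
Wind speed in SI: 70.0 knots = 36.0 m/s
Geostrophic balance rearranged: |∂P/∂n| = f ρ V_g
|∂P/∂n| = 8.57×10⁻⁵ × 1.06 × 36.0 = 3.27×10⁻³ Pa/m

3.3×10⁻³ Pa/m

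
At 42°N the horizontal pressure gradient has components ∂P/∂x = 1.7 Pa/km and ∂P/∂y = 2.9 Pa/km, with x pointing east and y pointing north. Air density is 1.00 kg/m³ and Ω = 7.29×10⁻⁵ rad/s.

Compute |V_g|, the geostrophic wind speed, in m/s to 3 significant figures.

34.5 m/s

Coriolis parameter at 42°N:
f = 2Ω sin φ = 2 × 7.29×10⁻⁵ × sin 42° = 9.76×10⁻⁵ s⁻¹
Component geostrophic relations (x east, y north):
u_g = −(1/(fρ)) ∂P/∂y,  v_g = (1/(fρ)) ∂P/∂x
u_g = −(2.9×10⁻³)/(9.76×10⁻⁵ × 1.00) = −29.7 m/s;  v_g = (1.7×10⁻³)/(9.76×10⁻⁵ × 1.00) = 17.4 m/s
|V_g| = √(u_g² + v_g²) = 34.5 m/s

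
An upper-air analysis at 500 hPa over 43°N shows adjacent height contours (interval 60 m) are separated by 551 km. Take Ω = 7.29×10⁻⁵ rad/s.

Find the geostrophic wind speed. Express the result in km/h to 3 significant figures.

Coriolis parameter at 43°N:
f = 2Ω sin φ = 2 × 7.29×10⁻⁵ × sin 43° = 9.94×10⁻⁵ s⁻¹
Height gradient: |∂Z/∂n| = 60 m / 551000 m = 1.09×10⁻⁴
On a pressure surface, geostrophic balance gives V_g = (g/f)|∂Z/∂n|:
V_g = 9.81 × 1.09×10⁻⁴ / 9.94×10⁻⁵ = 10.7 m/s
Converting: 10.7 m/s × 3.6 = 38.7 km/h

38.7 km/h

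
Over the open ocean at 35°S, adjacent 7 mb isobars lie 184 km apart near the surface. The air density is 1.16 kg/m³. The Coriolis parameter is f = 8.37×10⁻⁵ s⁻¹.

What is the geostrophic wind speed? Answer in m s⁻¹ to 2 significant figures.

39 m s⁻¹

Pressure gradient: |∂P/∂n| = 700 Pa / 184000 m = 3.80×10⁻³ Pa/m
Geostrophic balance (pressure-gradient force = Coriolis force):
V_g = (1/(fρ)) |∂P/∂n| = 3.80×10⁻³ / (8.37×10⁻⁵ × 1.16) = 39.2 m/s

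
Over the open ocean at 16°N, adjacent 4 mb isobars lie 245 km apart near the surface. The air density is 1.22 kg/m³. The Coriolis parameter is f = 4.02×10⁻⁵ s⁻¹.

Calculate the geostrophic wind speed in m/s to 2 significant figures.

Pressure gradient: |∂P/∂n| = 400 Pa / 245000 m = 1.63×10⁻³ Pa/m
Geostrophic balance (pressure-gradient force = Coriolis force):
V_g = (1/(fρ)) |∂P/∂n| = 1.63×10⁻³ / (4.02×10⁻⁵ × 1.22) = 33.3 m/s

33 m/s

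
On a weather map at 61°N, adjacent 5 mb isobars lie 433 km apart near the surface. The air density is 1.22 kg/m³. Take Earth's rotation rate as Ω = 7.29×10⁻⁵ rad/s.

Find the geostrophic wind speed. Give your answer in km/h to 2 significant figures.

Coriolis parameter at 61°N:
f = 2Ω sin φ = 2 × 7.29×10⁻⁵ × sin 61° = 1.28×10⁻⁴ s⁻¹
Pressure gradient: |∂P/∂n| = 500 Pa / 433000 m = 1.15×10⁻³ Pa/m
Geostrophic balance (pressure-gradient force = Coriolis force):
V_g = (1/(fρ)) |∂P/∂n| = 1.15×10⁻³ / (1.28×10⁻⁴ × 1.22) = 7.42 m/s
Converting: 7.42 m/s × 3.6 = 27 km/h

27 km/h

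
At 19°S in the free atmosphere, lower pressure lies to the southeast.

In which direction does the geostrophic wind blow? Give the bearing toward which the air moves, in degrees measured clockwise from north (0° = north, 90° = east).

045°

The pressure-gradient force points toward the southeast (bearing 135°).
Geostrophic balance: in the Southern Hemisphere the Coriolis force deflects motion to the left, so the geostrophic wind blows 90° to the left of the pressure-gradient force (low pressure on the right).
Rotating 135° by 90° counterclockwise gives 045° — the wind blows toward the northeast.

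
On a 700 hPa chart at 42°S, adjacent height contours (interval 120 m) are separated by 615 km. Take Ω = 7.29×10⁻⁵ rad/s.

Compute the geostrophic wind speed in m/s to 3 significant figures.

Coriolis parameter at 42°S:
f = 2Ω sin φ = 2 × 7.29×10⁻⁵ × sin 42° = 9.76×10⁻⁵ s⁻¹
Height gradient: |∂Z/∂n| = 120 m / 615000 m = 1.95×10⁻⁴
On a pressure surface, geostrophic balance gives V_g = (g/f)|∂Z/∂n|:
V_g = 9.81 × 1.95×10⁻⁴ / 9.76×10⁻⁵ = 19.6 m/s

19.6 m/s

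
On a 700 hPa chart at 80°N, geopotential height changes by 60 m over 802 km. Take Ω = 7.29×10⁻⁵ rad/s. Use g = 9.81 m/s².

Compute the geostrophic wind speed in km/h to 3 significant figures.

18.4 km/h

Coriolis parameter at 80°N:
f = 2Ω sin φ = 2 × 7.29×10⁻⁵ × sin 80° = 1.44×10⁻⁴ s⁻¹
Height gradient: |∂Z/∂n| = 60 m / 802000 m = 7.48×10⁻⁵
On a pressure surface, geostrophic balance gives V_g = (g/f)|∂Z/∂n|:
V_g = 9.81 × 7.48×10⁻⁵ / 1.44×10⁻⁴ = 5.11 m/s
Converting: 5.11 m/s × 3.6 = 18.4 km/h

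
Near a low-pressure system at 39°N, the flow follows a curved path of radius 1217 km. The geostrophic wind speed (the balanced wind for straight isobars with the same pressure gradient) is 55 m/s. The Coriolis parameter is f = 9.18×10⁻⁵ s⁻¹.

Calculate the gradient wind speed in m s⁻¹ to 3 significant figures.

40.4 m s⁻¹

Around a low, centrifugal force acts outward with Coriolis, so pressure-gradient force balances both:
(1/ρ)|∂P/∂n| = fV + V²/R  →  V² + fR·V − fR·V_g = 0
With fR = 9.18×10⁻⁵ × 1217×10³ m = 112 m/s:
V = [−fR + √((fR)² + 4 fR V_g)]/2 = [−112 + √(112² + 4×112×55)]/2 = 40.4 m/s
Subgeostrophic (V < V_g = 55 m/s), as expected around a low.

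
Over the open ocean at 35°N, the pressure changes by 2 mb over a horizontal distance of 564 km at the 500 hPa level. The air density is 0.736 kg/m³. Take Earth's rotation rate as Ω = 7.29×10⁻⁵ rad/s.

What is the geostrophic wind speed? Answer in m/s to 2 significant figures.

Coriolis parameter at 35°N:
f = 2Ω sin φ = 2 × 7.29×10⁻⁵ × sin 35° = 8.36×10⁻⁵ s⁻¹
Pressure gradient: |∂P/∂n| = 200 Pa / 564000 m = 3.55×10⁻⁴ Pa/m
Geostrophic balance (pressure-gradient force = Coriolis force):
V_g = (1/(fρ)) |∂P/∂n| = 3.55×10⁻⁴ / (8.36×10⁻⁵ × 0.736) = 5.76 m/s

5.8 m/s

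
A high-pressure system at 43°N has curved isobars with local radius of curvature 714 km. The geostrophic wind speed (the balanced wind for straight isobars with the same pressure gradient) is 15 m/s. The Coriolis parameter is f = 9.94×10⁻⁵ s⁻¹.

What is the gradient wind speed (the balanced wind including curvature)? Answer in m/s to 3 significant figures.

Around a high, pressure-gradient force acts outward with centrifugal, so Coriolis balances both:
fV = (1/ρ)|∂P/∂n| + V²/R  →  V² − fR·V + fR·V_g = 0
With fR = 9.94×10⁻⁵ × 714×10³ m = 71.0 m/s:
V = [fR − √((fR)² − 4 fR V_g)]/2 = [71.0 − √(71.0² − 4×71.0×15)]/2 = 21.5 m/s
Supergeostrophic (V > V_g = 15 m/s), as expected around a high.

21.5 m/s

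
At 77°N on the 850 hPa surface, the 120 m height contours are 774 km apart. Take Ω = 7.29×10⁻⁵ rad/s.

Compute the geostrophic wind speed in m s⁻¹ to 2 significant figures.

Coriolis parameter at 77°N:
f = 2Ω sin φ = 2 × 7.29×10⁻⁵ × sin 77° = 1.42×10⁻⁴ s⁻¹
Height gradient: |∂Z/∂n| = 120 m / 774000 m = 1.55×10⁻⁴
On a pressure surface, geostrophic balance gives V_g = (g/f)|∂Z/∂n|:
V_g = 9.81 × 1.55×10⁻⁴ / 1.42×10⁻⁴ = 10.7 m/s

11 m s⁻¹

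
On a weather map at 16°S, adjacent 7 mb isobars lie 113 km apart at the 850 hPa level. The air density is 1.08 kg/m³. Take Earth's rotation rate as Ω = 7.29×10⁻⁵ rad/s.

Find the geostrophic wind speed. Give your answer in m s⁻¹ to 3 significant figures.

Coriolis parameter at 16°S:
f = 2Ω sin φ = 2 × 7.29×10⁻⁵ × sin 16° = 4.02×10⁻⁵ s⁻¹
Pressure gradient: |∂P/∂n| = 700 Pa / 113000 m = 6.19×10⁻³ Pa/m
Geostrophic balance (pressure-gradient force = Coriolis force):
V_g = (1/(fρ)) |∂P/∂n| = 6.19×10⁻³ / (4.02×10⁻⁵ × 1.08) = 143 m/s

143 m s⁻¹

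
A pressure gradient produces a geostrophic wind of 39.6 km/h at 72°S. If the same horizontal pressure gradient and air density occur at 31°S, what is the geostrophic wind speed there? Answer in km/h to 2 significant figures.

73 km/h

With the same pressure gradient and density, V_g ∝ 1/f ∝ 1/sin φ.
V₂ = V₁ · sin φ₁ / sin φ₂ = 39.6 × sin 72° / sin 31°
V₂ = 39.6 × 0.9511/0.5150 = 73 km/h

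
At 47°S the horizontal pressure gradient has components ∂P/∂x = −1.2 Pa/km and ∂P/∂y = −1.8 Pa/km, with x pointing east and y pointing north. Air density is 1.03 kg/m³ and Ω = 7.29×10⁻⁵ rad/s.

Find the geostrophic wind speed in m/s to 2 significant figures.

20 m/s

Coriolis parameter at 47°S:
f = 2Ω sin φ = 2 × 7.29×10⁻⁵ × sin 47° = 1.07×10⁻⁴ s⁻¹
In the Southern Hemisphere f is negative: f = −1.07×10⁻⁴ s⁻¹.
Component geostrophic relations (x east, y north):
u_g = −(1/(fρ)) ∂P/∂y,  v_g = (1/(fρ)) ∂P/∂x
u_g = −(−1.8×10⁻³)/(−1.07×10⁻⁴ × 1.03) = −16.4 m/s;  v_g = (−1.2×10⁻³)/(−1.07×10⁻⁴ × 1.03) = 10.9 m/s
|V_g| = √(u_g² + v_g²) = 19.7 m/s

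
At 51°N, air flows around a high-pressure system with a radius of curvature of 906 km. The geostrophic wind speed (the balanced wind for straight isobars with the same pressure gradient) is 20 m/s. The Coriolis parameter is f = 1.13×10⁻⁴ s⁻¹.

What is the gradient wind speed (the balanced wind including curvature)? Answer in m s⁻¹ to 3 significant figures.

Around a high, pressure-gradient force acts outward with centrifugal, so Coriolis balances both:
fV = (1/ρ)|∂P/∂n| + V²/R  →  V² − fR·V + fR·V_g = 0
With fR = 1.13×10⁻⁴ × 906×10³ m = 102 m/s:
V = [fR − √((fR)² − 4 fR V_g)]/2 = [102 − √(102² − 4×102×20)]/2 = 27.3 m/s
Supergeostrophic (V > V_g = 20 m/s), as expected around a high.

27.3 m s⁻¹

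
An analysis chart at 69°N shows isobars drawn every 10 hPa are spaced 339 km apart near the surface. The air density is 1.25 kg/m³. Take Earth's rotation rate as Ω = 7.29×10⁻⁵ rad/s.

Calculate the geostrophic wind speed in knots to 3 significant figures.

33.7 knots

Coriolis parameter at 69°N:
f = 2Ω sin φ = 2 × 7.29×10⁻⁵ × sin 69° = 1.36×10⁻⁴ s⁻¹
Pressure gradient: |∂P/∂n| = 1000 Pa / 339000 m = 2.95×10⁻³ Pa/m
Geostrophic balance (pressure-gradient force = Coriolis force):
V_g = (1/(fρ)) |∂P/∂n| = 2.95×10⁻³ / (1.36×10⁻⁴ × 1.25) = 17.3 m/s
Converting: 17.3 m/s × 1.944 = 33.7 knots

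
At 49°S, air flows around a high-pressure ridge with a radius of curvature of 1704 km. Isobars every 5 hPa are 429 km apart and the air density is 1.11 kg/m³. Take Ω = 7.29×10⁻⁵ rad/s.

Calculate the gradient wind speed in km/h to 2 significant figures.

36 km/h

Coriolis parameter at 49°S:
f = 2Ω sin φ = 2 × 7.29×10⁻⁵ × sin 49° = 1.10×10⁻⁴ s⁻¹
Pressure gradient: |∂P/∂n| = 500 Pa / 429000 m = 1.17×10⁻³ Pa/m
Geostrophic speed: V_g = |∂P/∂n|/(fρ) = 1.17×10⁻³/(1.10×10⁻⁴ × 1.11) = 9.54 m/s
Around a high, pressure-gradient force acts outward with centrifugal, so Coriolis balances both:
fV = (1/ρ)|∂P/∂n| + V²/R  →  V² − fR·V + fR·V_g = 0
With fR = 1.10×10⁻⁴ × 1704×10³ m = 188 m/s:
V = [fR − √((fR)² − 4 fR V_g)]/2 = [188 − √(188² − 4×188×9.54)]/2 = 10.1 m/s
Supergeostrophic (V > V_g = 9.54 m/s), as expected around a high.
Converting: 10.1 m/s × 3.6 = 36 km/h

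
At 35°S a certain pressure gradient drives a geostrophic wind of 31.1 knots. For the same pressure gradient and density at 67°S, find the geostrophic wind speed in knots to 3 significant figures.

19.4 knots

With the same pressure gradient and density, V_g ∝ 1/f ∝ 1/sin φ.
V₂ = V₁ · sin φ₁ / sin φ₂ = 31.1 × sin 35° / sin 67°
V₂ = 31.1 × 0.5736/0.9205 = 19.4 knots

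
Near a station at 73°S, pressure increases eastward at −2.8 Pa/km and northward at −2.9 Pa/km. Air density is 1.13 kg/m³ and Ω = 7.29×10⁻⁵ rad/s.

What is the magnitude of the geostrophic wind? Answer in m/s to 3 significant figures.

25.6 m/s

Coriolis parameter at 73°S:
f = 2Ω sin φ = 2 × 7.29×10⁻⁵ × sin 73° = 1.39×10⁻⁴ s⁻¹
In the Southern Hemisphere f is negative: f = −1.39×10⁻⁴ s⁻¹.
Component geostrophic relations (x east, y north):
u_g = −(1/(fρ)) ∂P/∂y,  v_g = (1/(fρ)) ∂P/∂x
u_g = −(−2.9×10⁻³)/(−1.39×10⁻⁴ × 1.13) = −18.4 m/s;  v_g = (−2.8×10⁻³)/(−1.39×10⁻⁴ × 1.13) = 17.8 m/s
|V_g| = √(u_g² + v_g²) = 25.6 m/s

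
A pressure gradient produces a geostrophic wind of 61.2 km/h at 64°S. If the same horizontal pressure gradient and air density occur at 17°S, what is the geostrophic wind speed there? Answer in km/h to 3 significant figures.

188 km/h

With the same pressure gradient and density, V_g ∝ 1/f ∝ 1/sin φ.
V₂ = V₁ · sin φ₁ / sin φ₂ = 61.2 × sin 64° / sin 17°
V₂ = 61.2 × 0.8988/0.2924 = 188 km/h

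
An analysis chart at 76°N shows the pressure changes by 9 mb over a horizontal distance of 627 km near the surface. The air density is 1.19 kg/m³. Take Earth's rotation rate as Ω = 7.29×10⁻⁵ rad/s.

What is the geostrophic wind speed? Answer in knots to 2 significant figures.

17 knots

Coriolis parameter at 76°N:
f = 2Ω sin φ = 2 × 7.29×10⁻⁵ × sin 76° = 1.41×10⁻⁴ s⁻¹
Pressure gradient: |∂P/∂n| = 900 Pa / 627000 m = 1.44×10⁻³ Pa/m
Geostrophic balance (pressure-gradient force = Coriolis force):
V_g = (1/(fρ)) |∂P/∂n| = 1.44×10⁻³ / (1.41×10⁻⁴ × 1.19) = 8.53 m/s
Converting: 8.53 m/s × 1.944 = 17 knots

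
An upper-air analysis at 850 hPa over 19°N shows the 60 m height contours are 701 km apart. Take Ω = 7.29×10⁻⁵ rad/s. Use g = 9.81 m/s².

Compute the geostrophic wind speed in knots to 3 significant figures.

Coriolis parameter at 19°N:
f = 2Ω sin φ = 2 × 7.29×10⁻⁵ × sin 19° = 4.75×10⁻⁵ s⁻¹
Height gradient: |∂Z/∂n| = 60 m / 701000 m = 8.56×10⁻⁵
On a pressure surface, geostrophic balance gives V_g = (g/f)|∂Z/∂n|:
V_g = 9.81 × 8.56×10⁻⁵ / 4.75×10⁻⁵ = 17.7 m/s
Converting: 17.7 m/s × 1.944 = 34.4 knots

34.4 knots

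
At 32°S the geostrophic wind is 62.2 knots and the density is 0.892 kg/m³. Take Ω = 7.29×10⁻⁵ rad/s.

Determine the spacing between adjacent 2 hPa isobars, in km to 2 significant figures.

91 km

Coriolis parameter at 32°S:
f = 2Ω sin φ = 2 × 7.29×10⁻⁵ × sin 32° = 7.73×10⁻⁵ s⁻¹
Wind speed in SI: 62.2 knots = 32.0 m/s
Geostrophic balance rearranged: |∂P/∂n| = f ρ V_g
|∂P/∂n| = 7.73×10⁻⁵ × 0.892 × 32.0 = 2.21×10⁻³ Pa/m
Isobar spacing: Δn = ΔP/|∂P/∂n| = 200 Pa / 2.21×10⁻³ Pa/m = 90692 m ≈ 91 km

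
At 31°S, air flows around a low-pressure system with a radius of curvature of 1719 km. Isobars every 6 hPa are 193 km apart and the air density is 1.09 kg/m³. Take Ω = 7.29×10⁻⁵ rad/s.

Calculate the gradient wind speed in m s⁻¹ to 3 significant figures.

30.7 m s⁻¹

Coriolis parameter at 31°S:
f = 2Ω sin φ = 2 × 7.29×10⁻⁵ × sin 31° = 7.51×10⁻⁵ s⁻¹
Pressure gradient: |∂P/∂n| = 600 Pa / 193000 m = 3.11×10⁻³ Pa/m
Geostrophic speed: V_g = |∂P/∂n|/(fρ) = 3.11×10⁻³/(7.51×10⁻⁵ × 1.09) = 38.0 m/s
Around a low, centrifugal force acts outward with Coriolis, so pressure-gradient force balances both:
(1/ρ)|∂P/∂n| = fV + V²/R  →  V² + fR·V − fR·V_g = 0
With fR = 7.51×10⁻⁵ × 1719×10³ m = 129 m/s:
V = [−fR + √((fR)² + 4 fR V_g)]/2 = [−129 + √(129² + 4×129×38)]/2 = 30.7 m/s
Subgeostrophic (V < V_g = 38 m/s), as expected around a low.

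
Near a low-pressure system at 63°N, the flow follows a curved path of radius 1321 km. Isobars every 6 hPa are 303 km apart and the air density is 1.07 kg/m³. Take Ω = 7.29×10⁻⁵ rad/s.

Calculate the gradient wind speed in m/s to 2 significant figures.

13 m/s

Coriolis parameter at 63°N:
f = 2Ω sin φ = 2 × 7.29×10⁻⁵ × sin 63° = 1.30×10⁻⁴ s⁻¹
Pressure gradient: |∂P/∂n| = 600 Pa / 303000 m = 1.98×10⁻³ Pa/m
Geostrophic speed: V_g = |∂P/∂n|/(fρ) = 1.98×10⁻³/(1.30×10⁻⁴ × 1.07) = 14.2 m/s
Around a low, centrifugal force acts outward with Coriolis, so pressure-gradient force balances both:
(1/ρ)|∂P/∂n| = fV + V²/R  →  V² + fR·V − fR·V_g = 0
With fR = 1.30×10⁻⁴ × 1321×10³ m = 172 m/s:
V = [−fR + √((fR)² + 4 fR V_g)]/2 = [−172 + √(172² + 4×172×14.2)]/2 = 13.2 m/s
Subgeostrophic (V < V_g = 14.2 m/s), as expected around a low.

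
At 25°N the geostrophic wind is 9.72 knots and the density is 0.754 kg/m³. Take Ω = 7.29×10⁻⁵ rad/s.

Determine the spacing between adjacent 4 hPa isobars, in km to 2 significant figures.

1700 km

Coriolis parameter at 25°N:
f = 2Ω sin φ = 2 × 7.29×10⁻⁵ × sin 25° = 6.16×10⁻⁵ s⁻¹
Wind speed in SI: 9.72 knots = 5.00 m/s
Geostrophic balance rearranged: |∂P/∂n| = f ρ V_g
|∂P/∂n| = 6.16×10⁻⁵ × 0.754 × 5.00 = 2.32×10⁻⁴ Pa/m
Isobar spacing: Δn = ΔP/|∂P/∂n| = 400 Pa / 2.32×10⁻⁴ Pa/m = 1721783 m ≈ 1700 km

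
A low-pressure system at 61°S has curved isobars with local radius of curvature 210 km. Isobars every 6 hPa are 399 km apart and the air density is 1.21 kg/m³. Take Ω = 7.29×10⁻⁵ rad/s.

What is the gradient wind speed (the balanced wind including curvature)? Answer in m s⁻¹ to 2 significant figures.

Coriolis parameter at 61°S:
f = 2Ω sin φ = 2 × 7.29×10⁻⁵ × sin 61° = 1.28×10⁻⁴ s⁻¹
Pressure gradient: |∂P/∂n| = 600 Pa / 399000 m = 1.50×10⁻³ Pa/m
Geostrophic speed: V_g = |∂P/∂n|/(fρ) = 1.50×10⁻³/(1.28×10⁻⁴ × 1.21) = 9.75 m/s
Around a low, centrifugal force acts outward with Coriolis, so pressure-gradient force balances both:
(1/ρ)|∂P/∂n| = fV + V²/R  →  V² + fR·V − fR·V_g = 0
With fR = 1.28×10⁻⁴ × 210×10³ m = 26.8 m/s:
V = [−fR + √((fR)² + 4 fR V_g)]/2 = [−26.8 + √(26.8² + 4×26.8×9.75)]/2 = 7.59 m/s
Subgeostrophic (V < V_g = 9.75 m/s), as expected around a low.

7.6 m s⁻¹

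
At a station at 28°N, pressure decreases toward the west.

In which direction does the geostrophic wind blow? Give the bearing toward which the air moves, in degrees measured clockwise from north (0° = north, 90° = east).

000°

The pressure-gradient force points toward the west (bearing 270°).
Geostrophic balance: in the Northern Hemisphere the Coriolis force deflects motion to the right, so the geostrophic wind blows 90° to the right of the pressure-gradient force (low pressure on the left).
Rotating 270° by 90° clockwise gives 000° — the wind blows toward the north.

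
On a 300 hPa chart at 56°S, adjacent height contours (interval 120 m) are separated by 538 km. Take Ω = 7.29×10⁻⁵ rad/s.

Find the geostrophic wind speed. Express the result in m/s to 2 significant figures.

18 m/s

Coriolis parameter at 56°S:
f = 2Ω sin φ = 2 × 7.29×10⁻⁵ × sin 56° = 1.21×10⁻⁴ s⁻¹
Height gradient: |∂Z/∂n| = 120 m / 538000 m = 2.23×10⁻⁴
On a pressure surface, geostrophic balance gives V_g = (g/f)|∂Z/∂n|:
V_g = 9.81 × 2.23×10⁻⁴ / 1.21×10⁻⁴ = 18.1 m/s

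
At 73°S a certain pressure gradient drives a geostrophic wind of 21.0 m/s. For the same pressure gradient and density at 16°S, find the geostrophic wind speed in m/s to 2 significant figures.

With the same pressure gradient and density, V_g ∝ 1/f ∝ 1/sin φ.
V₂ = V₁ · sin φ₁ / sin φ₂ = 21.0 × sin 73° / sin 16°
V₂ = 21.0 × 0.9563/0.2756 = 73 m/s

73 m/s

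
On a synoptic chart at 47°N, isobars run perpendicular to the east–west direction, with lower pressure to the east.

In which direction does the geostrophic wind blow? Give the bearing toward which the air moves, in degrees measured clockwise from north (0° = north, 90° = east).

180°

The pressure-gradient force points toward the east (bearing 090°).
Geostrophic balance: in the Northern Hemisphere the Coriolis force deflects motion to the right, so the geostrophic wind blows 90° to the right of the pressure-gradient force (low pressure on the left).
Rotating 090° by 90° clockwise gives 180° — the wind blows toward the south.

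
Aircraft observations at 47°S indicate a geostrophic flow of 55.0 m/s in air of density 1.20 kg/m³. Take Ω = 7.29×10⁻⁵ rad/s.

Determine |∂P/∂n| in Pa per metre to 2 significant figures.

Coriolis parameter at 47°S:
f = 2Ω sin φ = 2 × 7.29×10⁻⁵ × sin 47° = 1.07×10⁻⁴ s⁻¹
Geostrophic balance rearranged: |∂P/∂n| = f ρ V_g
|∂P/∂n| = 1.07×10⁻⁴ × 1.20 × 55.0 = 7.04×10⁻³ Pa/m

7.0×10⁻³ Pa/m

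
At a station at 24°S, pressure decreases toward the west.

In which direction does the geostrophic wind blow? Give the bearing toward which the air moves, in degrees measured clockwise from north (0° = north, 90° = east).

180°

The pressure-gradient force points toward the west (bearing 270°).
Geostrophic balance: in the Southern Hemisphere the Coriolis force deflects motion to the left, so the geostrophic wind blows 90° to the left of the pressure-gradient force (low pressure on the right).
Rotating 270° by 90° counterclockwise gives 180° — the wind blows toward the south.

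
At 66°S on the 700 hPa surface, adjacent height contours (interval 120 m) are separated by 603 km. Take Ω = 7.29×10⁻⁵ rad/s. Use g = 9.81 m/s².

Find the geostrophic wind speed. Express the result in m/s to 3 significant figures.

Coriolis parameter at 66°S:
f = 2Ω sin φ = 2 × 7.29×10⁻⁵ × sin 66° = 1.33×10⁻⁴ s⁻¹
Height gradient: |∂Z/∂n| = 120 m / 603000 m = 1.99×10⁻⁴
On a pressure surface, geostrophic balance gives V_g = (g/f)|∂Z/∂n|:
V_g = 9.81 × 1.99×10⁻⁴ / 1.33×10⁻⁴ = 14.7 m/s

14.7 m/s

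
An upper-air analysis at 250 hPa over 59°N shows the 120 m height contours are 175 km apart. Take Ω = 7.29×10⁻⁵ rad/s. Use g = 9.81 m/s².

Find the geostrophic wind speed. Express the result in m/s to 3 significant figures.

53.8 m/s

Coriolis parameter at 59°N:
f = 2Ω sin φ = 2 × 7.29×10⁻⁵ × sin 59° = 1.25×10⁻⁴ s⁻¹
Height gradient: |∂Z/∂n| = 120 m / 175000 m = 6.86×10⁻⁴
On a pressure surface, geostrophic balance gives V_g = (g/f)|∂Z/∂n|:
V_g = 9.81 × 6.86×10⁻⁴ / 1.25×10⁻⁴ = 53.8 m/s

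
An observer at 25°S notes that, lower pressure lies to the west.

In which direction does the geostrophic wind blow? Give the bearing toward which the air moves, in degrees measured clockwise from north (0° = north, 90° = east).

The pressure-gradient force points toward the west (bearing 270°).
Geostrophic balance: in the Southern Hemisphere the Coriolis force deflects motion to the left, so the geostrophic wind blows 90° to the left of the pressure-gradient force (low pressure on the right).
Rotating 270° by 90° counterclockwise gives 180° — the wind blows toward the south.

180°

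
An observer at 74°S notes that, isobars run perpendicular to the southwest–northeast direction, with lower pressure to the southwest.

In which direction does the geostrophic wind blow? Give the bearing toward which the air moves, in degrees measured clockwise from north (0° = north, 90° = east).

The pressure-gradient force points toward the southwest (bearing 225°).
Geostrophic balance: in the Southern Hemisphere the Coriolis force deflects motion to the left, so the geostrophic wind blows 90° to the left of the pressure-gradient force (low pressure on the right).
Rotating 225° by 90° counterclockwise gives 135° — the wind blows toward the southeast.

135°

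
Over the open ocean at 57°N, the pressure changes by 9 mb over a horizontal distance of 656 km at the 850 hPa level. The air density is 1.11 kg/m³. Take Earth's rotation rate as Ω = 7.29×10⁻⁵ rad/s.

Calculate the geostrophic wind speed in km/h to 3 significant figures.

36.4 km/h

Coriolis parameter at 57°N:
f = 2Ω sin φ = 2 × 7.29×10⁻⁵ × sin 57° = 1.22×10⁻⁴ s⁻¹
Pressure gradient: |∂P/∂n| = 900 Pa / 656000 m = 1.37×10⁻³ Pa/m
Geostrophic balance (pressure-gradient force = Coriolis force):
V_g = (1/(fρ)) |∂P/∂n| = 1.37×10⁻³ / (1.22×10⁻⁴ × 1.11) = 10.1 m/s
Converting: 10.1 m/s × 3.6 = 36.4 km/h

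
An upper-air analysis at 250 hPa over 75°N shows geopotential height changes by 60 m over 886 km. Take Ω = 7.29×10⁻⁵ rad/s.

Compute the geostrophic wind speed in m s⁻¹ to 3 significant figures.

Coriolis parameter at 75°N:
f = 2Ω sin φ = 2 × 7.29×10⁻⁵ × sin 75° = 1.41×10⁻⁴ s⁻¹
Height gradient: |∂Z/∂n| = 60 m / 886000 m = 6.77×10⁻⁵
On a pressure surface, geostrophic balance gives V_g = (g/f)|∂Z/∂n|:
V_g = 9.81 × 6.77×10⁻⁵ / 1.41×10⁻⁴ = 4.72 m/s

4.72 m s⁻¹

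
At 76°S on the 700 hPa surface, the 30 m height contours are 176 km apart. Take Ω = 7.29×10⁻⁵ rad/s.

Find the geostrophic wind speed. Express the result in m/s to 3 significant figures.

11.8 m/s

Coriolis parameter at 76°S:
f = 2Ω sin φ = 2 × 7.29×10⁻⁵ × sin 76° = 1.41×10⁻⁴ s⁻¹
Height gradient: |∂Z/∂n| = 30 m / 176000 m = 1.70×10⁻⁴
On a pressure surface, geostrophic balance gives V_g = (g/f)|∂Z/∂n|:
V_g = 9.81 × 1.70×10⁻⁴ / 1.41×10⁻⁴ = 11.8 m/s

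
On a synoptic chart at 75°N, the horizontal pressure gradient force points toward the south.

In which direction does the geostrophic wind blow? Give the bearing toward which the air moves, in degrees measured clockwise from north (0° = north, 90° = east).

270°

The pressure-gradient force points toward the south (bearing 180°).
Geostrophic balance: in the Northern Hemisphere the Coriolis force deflects motion to the right, so the geostrophic wind blows 90° to the right of the pressure-gradient force (low pressure on the left).
Rotating 180° by 90° clockwise gives 270° — the wind blows toward the west.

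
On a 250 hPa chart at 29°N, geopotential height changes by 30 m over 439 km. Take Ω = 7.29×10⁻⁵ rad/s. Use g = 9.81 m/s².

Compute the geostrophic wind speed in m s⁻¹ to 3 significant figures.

9.48 m s⁻¹

Coriolis parameter at 29°N:
f = 2Ω sin φ = 2 × 7.29×10⁻⁵ × sin 29° = 7.07×10⁻⁵ s⁻¹
Height gradient: |∂Z/∂n| = 30 m / 439000 m = 6.83×10⁻⁵
On a pressure surface, geostrophic balance gives V_g = (g/f)|∂Z/∂n|:
V_g = 9.81 × 6.83×10⁻⁵ / 7.07×10⁻⁵ = 9.48 m/s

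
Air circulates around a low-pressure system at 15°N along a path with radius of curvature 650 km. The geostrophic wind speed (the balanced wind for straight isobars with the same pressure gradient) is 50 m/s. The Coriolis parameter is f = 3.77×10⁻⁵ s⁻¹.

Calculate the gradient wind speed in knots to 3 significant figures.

48.3 knots

Around a low, centrifugal force acts outward with Coriolis, so pressure-gradient force balances both:
(1/ρ)|∂P/∂n| = fV + V²/R  →  V² + fR·V − fR·V_g = 0
With fR = 3.77×10⁻⁵ × 650×10³ m = 24.5 m/s:
V = [−fR + √((fR)² + 4 fR V_g)]/2 = [−24.5 + √(24.5² + 4×24.5×50)]/2 = 24.8 m/s
Subgeostrophic (V < V_g = 50 m/s), as expected around a low.
Converting: 24.8 m/s × 1.944 = 48.3 knots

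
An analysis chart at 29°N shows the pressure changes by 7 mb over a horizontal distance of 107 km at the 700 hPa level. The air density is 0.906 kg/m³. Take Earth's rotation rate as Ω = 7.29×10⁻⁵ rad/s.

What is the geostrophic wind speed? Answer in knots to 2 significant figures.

200 knots

Coriolis parameter at 29°N:
f = 2Ω sin φ = 2 × 7.29×10⁻⁵ × sin 29° = 7.07×10⁻⁵ s⁻¹
Pressure gradient: |∂P/∂n| = 700 Pa / 107000 m = 6.54×10⁻³ Pa/m
Geostrophic balance (pressure-gradient force = Coriolis force):
V_g = (1/(fρ)) |∂P/∂n| = 6.54×10⁻³ / (7.07×10⁻⁵ × 0.906) = 102 m/s
Converting: 102 m/s × 1.944 = 200 knots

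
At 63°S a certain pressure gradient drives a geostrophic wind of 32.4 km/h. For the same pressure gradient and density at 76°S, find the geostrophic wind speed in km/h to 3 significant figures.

With the same pressure gradient and density, V_g ∝ 1/f ∝ 1/sin φ.
V₂ = V₁ · sin φ₁ / sin φ₂ = 32.4 × sin 63° / sin 76°
V₂ = 32.4 × 0.8910/0.9703 = 29.8 km/h

29.8 km/h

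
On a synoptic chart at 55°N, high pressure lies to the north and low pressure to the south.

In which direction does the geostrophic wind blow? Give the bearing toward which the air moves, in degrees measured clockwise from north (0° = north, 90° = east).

270°

The pressure-gradient force points toward the south (bearing 180°).
Geostrophic balance: in the Northern Hemisphere the Coriolis force deflects motion to the right, so the geostrophic wind blows 90° to the right of the pressure-gradient force (low pressure on the left).
Rotating 180° by 90° clockwise gives 270° — the wind blows toward the west.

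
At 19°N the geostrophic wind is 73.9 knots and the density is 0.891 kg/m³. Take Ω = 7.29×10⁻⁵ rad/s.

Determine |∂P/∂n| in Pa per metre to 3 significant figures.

Coriolis parameter at 19°N:
f = 2Ω sin φ = 2 × 7.29×10⁻⁵ × sin 19° = 4.75×10⁻⁵ s⁻¹
Wind speed in SI: 73.9 knots = 38.0 m/s
Geostrophic balance rearranged: |∂P/∂n| = f ρ V_g
|∂P/∂n| = 4.75×10⁻⁵ × 0.891 × 38.0 = 1.61×10⁻³ Pa/m

1.61×10⁻³ Pa/m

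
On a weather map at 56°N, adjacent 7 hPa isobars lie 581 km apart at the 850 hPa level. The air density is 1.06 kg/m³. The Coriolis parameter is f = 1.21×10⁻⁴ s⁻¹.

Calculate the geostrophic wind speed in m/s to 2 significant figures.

9.4 m/s

Pressure gradient: |∂P/∂n| = 700 Pa / 581000 m = 1.20×10⁻³ Pa/m
Geostrophic balance (pressure-gradient force = Coriolis force):
V_g = (1/(fρ)) |∂P/∂n| = 1.20×10⁻³ / (1.21×10⁻⁴ × 1.06) = 9.39 m/s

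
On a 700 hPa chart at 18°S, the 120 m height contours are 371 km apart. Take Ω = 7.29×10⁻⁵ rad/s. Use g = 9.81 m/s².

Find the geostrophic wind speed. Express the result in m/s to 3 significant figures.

70.4 m/s

Coriolis parameter at 18°S:
f = 2Ω sin φ = 2 × 7.29×10⁻⁵ × sin 18° = 4.51×10⁻⁵ s⁻¹
Height gradient: |∂Z/∂n| = 120 m / 371000 m = 3.23×10⁻⁴
On a pressure surface, geostrophic balance gives V_g = (g/f)|∂Z/∂n|:
V_g = 9.81 × 3.23×10⁻⁴ / 4.51×10⁻⁵ = 70.4 m/s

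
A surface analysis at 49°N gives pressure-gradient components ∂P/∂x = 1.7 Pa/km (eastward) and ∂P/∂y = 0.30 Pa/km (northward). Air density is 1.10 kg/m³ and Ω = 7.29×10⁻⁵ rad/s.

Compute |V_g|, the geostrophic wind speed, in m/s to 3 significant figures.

14.3 m/s

Coriolis parameter at 49°N:
f = 2Ω sin φ = 2 × 7.29×10⁻⁵ × sin 49° = 1.10×10⁻⁴ s⁻¹
Component geostrophic relations (x east, y north):
u_g = −(1/(fρ)) ∂P/∂y,  v_g = (1/(fρ)) ∂P/∂x
u_g = −(0.30×10⁻³)/(1.10×10⁻⁴ × 1.10) = −2.48 m/s;  v_g = (1.7×10⁻³)/(1.10×10⁻⁴ × 1.10) = 14.0 m/s
|V_g| = √(u_g² + v_g²) = 14.3 m/s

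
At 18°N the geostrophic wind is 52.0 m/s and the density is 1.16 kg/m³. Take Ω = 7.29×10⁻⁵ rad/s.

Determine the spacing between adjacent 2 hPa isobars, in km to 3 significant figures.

73.6 km

Coriolis parameter at 18°N:
f = 2Ω sin φ = 2 × 7.29×10⁻⁵ × sin 18° = 4.51×10⁻⁵ s⁻¹
Geostrophic balance rearranged: |∂P/∂n| = f ρ V_g
|∂P/∂n| = 4.51×10⁻⁵ × 1.16 × 52.0 = 2.72×10⁻³ Pa/m
Isobar spacing: Δn = ΔP/|∂P/∂n| = 200 Pa / 2.72×10⁻³ Pa/m = 73592 m ≈ 73.6 km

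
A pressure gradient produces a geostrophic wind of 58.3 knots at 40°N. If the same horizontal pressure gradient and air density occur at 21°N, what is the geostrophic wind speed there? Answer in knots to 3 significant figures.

With the same pressure gradient and density, V_g ∝ 1/f ∝ 1/sin φ.
V₂ = V₁ · sin φ₁ / sin φ₂ = 58.3 × sin 40° / sin 21°
V₂ = 58.3 × 0.6428/0.3584 = 105 knots

105 knots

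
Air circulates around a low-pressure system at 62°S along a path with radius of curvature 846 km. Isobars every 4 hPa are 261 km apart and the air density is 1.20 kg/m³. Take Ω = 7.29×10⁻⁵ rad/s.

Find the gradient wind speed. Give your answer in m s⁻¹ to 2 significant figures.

Coriolis parameter at 62°S:
f = 2Ω sin φ = 2 × 7.29×10⁻⁵ × sin 62° = 1.29×10⁻⁴ s⁻¹
Pressure gradient: |∂P/∂n| = 400 Pa / 261000 m = 1.53×10⁻³ Pa/m
Geostrophic speed: V_g = |∂P/∂n|/(fρ) = 1.53×10⁻³/(1.29×10⁻⁴ × 1.20) = 9.92 m/s
Around a low, centrifugal force acts outward with Coriolis, so pressure-gradient force balances both:
(1/ρ)|∂P/∂n| = fV + V²/R  →  V² + fR·V − fR·V_g = 0
With fR = 1.29×10⁻⁴ × 846×10³ m = 109 m/s:
V = [−fR + √((fR)² + 4 fR V_g)]/2 = [−109 + √(109² + 4×109×9.92)]/2 = 9.15 m/s
Subgeostrophic (V < V_g = 9.92 m/s), as expected around a low.

9.2 m s⁻¹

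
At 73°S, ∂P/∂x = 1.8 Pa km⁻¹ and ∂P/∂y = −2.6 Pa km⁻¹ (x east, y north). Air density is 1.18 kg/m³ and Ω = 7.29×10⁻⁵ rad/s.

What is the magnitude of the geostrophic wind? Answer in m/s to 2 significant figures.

Coriolis parameter at 73°S:
f = 2Ω sin φ = 2 × 7.29×10⁻⁵ × sin 73° = 1.39×10⁻⁴ s⁻¹
In the Southern Hemisphere f is negative: f = −1.39×10⁻⁴ s⁻¹.
Component geostrophic relations (x east, y north):
u_g = −(1/(fρ)) ∂P/∂y,  v_g = (1/(fρ)) ∂P/∂x
u_g = −(−2.6×10⁻³)/(−1.39×10⁻⁴ × 1.18) = −15.8 m/s;  v_g = (1.8×10⁻³)/(−1.39×10⁻⁴ × 1.18) = −10.9 m/s
|V_g| = √(u_g² + v_g²) = 19.2 m/s

19 m/s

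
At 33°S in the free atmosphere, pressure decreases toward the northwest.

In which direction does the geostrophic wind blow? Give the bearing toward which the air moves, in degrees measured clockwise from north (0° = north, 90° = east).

225°

The pressure-gradient force points toward the northwest (bearing 315°).
Geostrophic balance: in the Southern Hemisphere the Coriolis force deflects motion to the left, so the geostrophic wind blows 90° to the left of the pressure-gradient force (low pressure on the right).
Rotating 315° by 90° counterclockwise gives 225° — the wind blows toward the southwest.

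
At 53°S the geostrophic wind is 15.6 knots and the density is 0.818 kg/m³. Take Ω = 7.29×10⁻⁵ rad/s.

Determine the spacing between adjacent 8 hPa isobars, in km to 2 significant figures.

Coriolis parameter at 53°S:
f = 2Ω sin φ = 2 × 7.29×10⁻⁵ × sin 53° = 1.16×10⁻⁴ s⁻¹
Wind speed in SI: 15.6 knots = 8.03 m/s
Geostrophic balance rearranged: |∂P/∂n| = f ρ V_g
|∂P/∂n| = 1.16×10⁻⁴ × 0.818 × 8.03 = 7.64×10⁻⁴ Pa/m
Isobar spacing: Δn = ΔP/|∂P/∂n| = 800 Pa / 7.64×10⁻⁴ Pa/m = 1046569 m ≈ 1000 km

1000 km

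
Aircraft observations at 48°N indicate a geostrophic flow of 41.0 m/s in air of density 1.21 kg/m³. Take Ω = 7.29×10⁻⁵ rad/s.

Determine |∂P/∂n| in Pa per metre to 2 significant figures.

Coriolis parameter at 48°N:
f = 2Ω sin φ = 2 × 7.29×10⁻⁵ × sin 48° = 1.08×10⁻⁴ s⁻¹
Geostrophic balance rearranged: |∂P/∂n| = f ρ V_g
|∂P/∂n| = 1.08×10⁻⁴ × 1.21 × 41.0 = 5.38×10⁻³ Pa/m

5.4×10⁻³ Pa/m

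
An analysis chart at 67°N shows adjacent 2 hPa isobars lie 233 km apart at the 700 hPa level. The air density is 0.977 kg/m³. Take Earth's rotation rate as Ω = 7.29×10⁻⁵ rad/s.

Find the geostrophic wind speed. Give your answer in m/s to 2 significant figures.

6.5 m/s

Coriolis parameter at 67°N:
f = 2Ω sin φ = 2 × 7.29×10⁻⁵ × sin 67° = 1.34×10⁻⁴ s⁻¹
Pressure gradient: |∂P/∂n| = 200 Pa / 233000 m = 8.58×10⁻⁴ Pa/m
Geostrophic balance (pressure-gradient force = Coriolis force):
V_g = (1/(fρ)) |∂P/∂n| = 8.58×10⁻⁴ / (1.34×10⁻⁴ × 0.977) = 6.55 m/s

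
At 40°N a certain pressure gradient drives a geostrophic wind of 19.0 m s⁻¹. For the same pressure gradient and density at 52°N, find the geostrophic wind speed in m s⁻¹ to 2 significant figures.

With the same pressure gradient and density, V_g ∝ 1/f ∝ 1/sin φ.
V₂ = V₁ · sin φ₁ / sin φ₂ = 19.0 × sin 40° / sin 52°
V₂ = 19.0 × 0.6428/0.7880 = 15 m s⁻¹

15 m s⁻¹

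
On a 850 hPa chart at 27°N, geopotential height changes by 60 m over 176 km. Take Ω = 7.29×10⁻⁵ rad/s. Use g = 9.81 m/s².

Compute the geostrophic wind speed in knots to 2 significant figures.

Coriolis parameter at 27°N:
f = 2Ω sin φ = 2 × 7.29×10⁻⁵ × sin 27° = 6.62×10⁻⁵ s⁻¹
Height gradient: |∂Z/∂n| = 60 m / 176000 m = 3.41×10⁻⁴
On a pressure surface, geostrophic balance gives V_g = (g/f)|∂Z/∂n|:
V_g = 9.81 × 3.41×10⁻⁴ / 6.62×10⁻⁵ = 50.5 m/s
Converting: 50.5 m/s × 1.944 = 98 knots

98 knots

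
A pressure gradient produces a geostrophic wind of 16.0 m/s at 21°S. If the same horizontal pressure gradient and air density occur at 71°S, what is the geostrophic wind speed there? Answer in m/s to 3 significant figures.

With the same pressure gradient and density, V_g ∝ 1/f ∝ 1/sin φ.
V₂ = V₁ · sin φ₁ / sin φ₂ = 16.0 × sin 21° / sin 71°
V₂ = 16.0 × 0.3584/0.9455 = 6.06 m/s

6.06 m/s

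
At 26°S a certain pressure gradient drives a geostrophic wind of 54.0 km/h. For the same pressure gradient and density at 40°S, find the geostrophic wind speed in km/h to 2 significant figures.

37 km/h

With the same pressure gradient and density, V_g ∝ 1/f ∝ 1/sin φ.
V₂ = V₁ · sin φ₁ / sin φ₂ = 54.0 × sin 26° / sin 40°
V₂ = 54.0 × 0.4384/0.6428 = 37 km/h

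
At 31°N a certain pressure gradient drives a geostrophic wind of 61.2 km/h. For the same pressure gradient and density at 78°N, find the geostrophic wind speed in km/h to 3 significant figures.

32.2 km/h

With the same pressure gradient and density, V_g ∝ 1/f ∝ 1/sin φ.
V₂ = V₁ · sin φ₁ / sin φ₂ = 61.2 × sin 31° / sin 78°
V₂ = 61.2 × 0.5150/0.9781 = 32.2 km/h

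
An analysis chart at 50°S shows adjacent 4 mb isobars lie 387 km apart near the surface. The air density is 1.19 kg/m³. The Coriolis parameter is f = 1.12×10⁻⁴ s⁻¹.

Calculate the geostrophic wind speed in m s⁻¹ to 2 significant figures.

7.8 m s⁻¹

Pressure gradient: |∂P/∂n| = 400 Pa / 387000 m = 1.03×10⁻³ Pa/m
Geostrophic balance (pressure-gradient force = Coriolis force):
V_g = (1/(fρ)) |∂P/∂n| = 1.03×10⁻³ / (1.12×10⁻⁴ × 1.19) = 7.76 m/s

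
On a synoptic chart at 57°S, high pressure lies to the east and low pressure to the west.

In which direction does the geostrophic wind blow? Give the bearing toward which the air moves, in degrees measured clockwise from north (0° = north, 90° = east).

The pressure-gradient force points toward the west (bearing 270°).
Geostrophic balance: in the Southern Hemisphere the Coriolis force deflects motion to the left, so the geostrophic wind blows 90° to the left of the pressure-gradient force (low pressure on the right).
Rotating 270° by 90° counterclockwise gives 180° — the wind blows toward the south.

180°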